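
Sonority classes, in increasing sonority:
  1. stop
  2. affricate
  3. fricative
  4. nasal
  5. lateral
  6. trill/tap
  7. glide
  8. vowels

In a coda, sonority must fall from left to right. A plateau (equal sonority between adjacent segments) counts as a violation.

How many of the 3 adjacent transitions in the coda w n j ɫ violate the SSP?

1

/w/: glide = 7.
/n/: nasal = 4.
/j/: glide = 7.
/ɫ/: lateral = 5.
/w/→/n/: 7→4 (falls) — ok.
/n/→/j/: 4→7 (does not fall) — violation.
/j/→/ɫ/: 7→5 (falls) — ok.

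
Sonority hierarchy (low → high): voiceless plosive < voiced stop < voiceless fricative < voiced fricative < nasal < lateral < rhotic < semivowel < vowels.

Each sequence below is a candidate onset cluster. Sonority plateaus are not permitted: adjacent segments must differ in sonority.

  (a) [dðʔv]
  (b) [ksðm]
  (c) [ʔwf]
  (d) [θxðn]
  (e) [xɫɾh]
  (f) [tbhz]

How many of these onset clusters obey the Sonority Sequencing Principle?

2

(a) sonority 2-4-1-4: ill-formed.
(b) sonority 1-3-4-5: well-formed.
(c) sonority 1-8-3: ill-formed.
(d) sonority 3-3-4-5: ill-formed.
(e) sonority 3-6-7-3: ill-formed.
(f) sonority 1-2-3-4: well-formed.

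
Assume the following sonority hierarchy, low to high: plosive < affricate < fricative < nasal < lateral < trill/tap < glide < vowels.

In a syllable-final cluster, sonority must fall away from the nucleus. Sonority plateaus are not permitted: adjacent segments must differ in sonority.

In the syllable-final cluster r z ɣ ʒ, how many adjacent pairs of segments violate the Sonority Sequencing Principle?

/r/: trill/tap = 6.
/z/: fricative = 3.
/ɣ/: fricative = 3.
/ʒ/: fricative = 3.
/r/→/z/: 6→3 (falls) — ok.
/z/→/ɣ/: 3→3 (plateau) — violation.
/ɣ/→/ʒ/: 3→3 (plateau) — violation.

2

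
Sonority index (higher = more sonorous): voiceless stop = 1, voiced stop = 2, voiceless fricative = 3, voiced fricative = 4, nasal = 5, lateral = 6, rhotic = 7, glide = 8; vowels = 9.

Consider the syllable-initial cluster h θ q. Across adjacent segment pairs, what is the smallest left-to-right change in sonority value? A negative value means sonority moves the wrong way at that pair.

-2

/h/: voiceless fricative = 3.
/θ/: voiceless fricative = 3.
/q/: voiceless stop = 1.
/h/→/θ/: change +0.
/θ/→/q/: change -2.
Minimum = -2.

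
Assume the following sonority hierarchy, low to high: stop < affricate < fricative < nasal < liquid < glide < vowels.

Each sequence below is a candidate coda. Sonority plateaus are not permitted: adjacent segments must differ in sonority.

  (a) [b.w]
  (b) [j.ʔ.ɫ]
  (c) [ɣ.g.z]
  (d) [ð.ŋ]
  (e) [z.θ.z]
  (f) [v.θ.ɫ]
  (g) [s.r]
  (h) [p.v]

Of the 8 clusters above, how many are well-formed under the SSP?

0

(a) 1-6 → violates
(b) 6-1-5 → violates
(c) 3-1-3 → violates
(d) 3-4 → violates
(e) 3-3-3 → violates
(f) 3-3-5 → violates
(g) 3-5 → violates
(h) 1-3 → violates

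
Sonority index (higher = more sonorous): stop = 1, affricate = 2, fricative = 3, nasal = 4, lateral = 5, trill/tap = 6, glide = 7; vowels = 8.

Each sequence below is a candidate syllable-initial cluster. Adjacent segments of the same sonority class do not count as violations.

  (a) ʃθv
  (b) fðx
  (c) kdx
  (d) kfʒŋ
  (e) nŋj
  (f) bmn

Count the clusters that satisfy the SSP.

(a) 3-3-3 → obeys
(b) 3-3-3 → obeys
(c) 1-1-3 → obeys
(d) 1-3-3-4 → obeys
(e) 4-4-7 → obeys
(f) 1-4-4 → obeys

6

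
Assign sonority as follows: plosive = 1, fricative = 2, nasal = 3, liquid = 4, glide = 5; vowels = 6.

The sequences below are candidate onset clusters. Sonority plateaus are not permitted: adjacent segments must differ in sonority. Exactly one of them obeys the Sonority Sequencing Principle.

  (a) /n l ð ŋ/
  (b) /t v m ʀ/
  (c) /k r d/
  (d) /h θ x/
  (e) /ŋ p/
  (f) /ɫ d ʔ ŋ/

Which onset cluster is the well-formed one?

b

(a) sonority 3-4-2-3: ill-formed.
(b) sonority 1-2-3-4: well-formed.
(c) sonority 1-4-1: ill-formed.
(d) sonority 2-2-2: ill-formed.
(e) sonority 3-1: ill-formed.
(f) sonority 4-1-1-3: ill-formed.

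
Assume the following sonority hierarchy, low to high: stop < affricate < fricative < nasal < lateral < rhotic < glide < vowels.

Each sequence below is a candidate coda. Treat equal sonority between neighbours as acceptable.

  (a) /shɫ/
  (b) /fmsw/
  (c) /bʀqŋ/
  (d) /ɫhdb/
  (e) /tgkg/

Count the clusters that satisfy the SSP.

(a) sonority 3-3-5: ill-formed.
(b) sonority 3-4-3-7: ill-formed.
(c) sonority 1-6-1-4: ill-formed.
(d) sonority 5-3-1-1: well-formed.
(e) sonority 1-1-1-1: well-formed.

2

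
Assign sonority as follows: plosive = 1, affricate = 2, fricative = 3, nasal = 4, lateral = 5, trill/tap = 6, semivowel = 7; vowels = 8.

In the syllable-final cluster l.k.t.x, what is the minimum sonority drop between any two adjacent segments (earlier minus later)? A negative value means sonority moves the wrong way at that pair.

/l/: lateral = 5.
/k/: plosive = 1.
/t/: plosive = 1.
/x/: fricative = 3.
/l/→/k/: change +4.
/k/→/t/: change +0.
/t/→/x/: change -2.
Minimum = -2.

-2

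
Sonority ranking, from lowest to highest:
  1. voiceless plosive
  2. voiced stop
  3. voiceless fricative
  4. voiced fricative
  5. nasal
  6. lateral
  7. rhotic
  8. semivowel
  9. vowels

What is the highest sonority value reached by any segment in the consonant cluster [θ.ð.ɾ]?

7

/θ/ is a voiceless fricative (sonority 3).
/ð/ is a voiced fricative (sonority 4).
/ɾ/ is a rhotic (sonority 7).
The maximum is 7.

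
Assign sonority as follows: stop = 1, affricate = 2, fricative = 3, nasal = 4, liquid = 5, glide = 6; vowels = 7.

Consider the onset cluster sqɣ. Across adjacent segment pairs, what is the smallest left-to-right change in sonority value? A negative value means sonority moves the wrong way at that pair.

-2

/s/: fricative = 3.
/q/: stop = 1.
/ɣ/: fricative = 3.
/s/→/q/: change -2.
/q/→/ɣ/: change +2.
Minimum = -2.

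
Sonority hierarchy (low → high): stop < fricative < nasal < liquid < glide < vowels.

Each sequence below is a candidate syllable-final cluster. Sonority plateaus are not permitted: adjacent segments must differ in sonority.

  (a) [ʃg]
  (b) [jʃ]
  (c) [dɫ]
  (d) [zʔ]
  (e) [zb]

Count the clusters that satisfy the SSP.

(a) [ʃg]: profile 2-1 — obeys.
(b) [jʃ]: profile 5-2 — obeys.
(c) [dɫ]: profile 1-4 — violates.
(d) [zʔ]: profile 2-1 — obeys.
(e) [zb]: profile 2-1 — obeys.

4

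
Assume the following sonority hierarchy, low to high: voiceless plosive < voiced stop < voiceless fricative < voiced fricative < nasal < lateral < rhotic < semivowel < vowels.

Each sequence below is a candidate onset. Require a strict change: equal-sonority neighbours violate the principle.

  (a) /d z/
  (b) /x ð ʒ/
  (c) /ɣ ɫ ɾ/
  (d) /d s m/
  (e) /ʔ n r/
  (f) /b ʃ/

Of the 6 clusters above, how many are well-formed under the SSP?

(a) /d z/: profile 2-4 — obeys.
(b) /x ð ʒ/: profile 3-4-4 — violates.
(c) /ɣ ɫ ɾ/: profile 4-6-7 — obeys.
(d) /d s m/: profile 2-3-5 — obeys.
(e) /ʔ n r/: profile 1-5-7 — obeys.
(f) /b ʃ/: profile 2-3 — obeys.

5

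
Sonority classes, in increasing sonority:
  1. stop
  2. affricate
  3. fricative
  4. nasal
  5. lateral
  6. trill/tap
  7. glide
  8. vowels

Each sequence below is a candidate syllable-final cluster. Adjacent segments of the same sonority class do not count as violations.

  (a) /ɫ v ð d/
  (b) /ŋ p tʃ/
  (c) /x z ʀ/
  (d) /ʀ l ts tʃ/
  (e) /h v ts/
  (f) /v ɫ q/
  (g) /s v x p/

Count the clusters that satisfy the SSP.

4

(a) sonority 5-3-3-1: well-formed.
(b) sonority 4-1-2: ill-formed.
(c) sonority 3-3-6: ill-formed.
(d) sonority 6-5-2-2: well-formed.
(e) sonority 3-3-2: well-formed.
(f) sonority 3-5-1: ill-formed.
(g) sonority 3-3-3-1: well-formed.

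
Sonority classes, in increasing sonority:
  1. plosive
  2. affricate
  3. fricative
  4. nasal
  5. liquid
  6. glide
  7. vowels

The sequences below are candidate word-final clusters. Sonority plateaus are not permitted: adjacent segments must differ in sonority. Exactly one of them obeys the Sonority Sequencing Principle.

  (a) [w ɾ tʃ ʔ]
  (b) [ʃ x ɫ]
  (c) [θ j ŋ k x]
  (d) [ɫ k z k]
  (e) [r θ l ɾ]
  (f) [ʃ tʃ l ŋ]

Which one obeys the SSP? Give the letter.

a

(a) [w ɾ tʃ ʔ]: profile 6-5-2-1 — obeys.
(b) [ʃ x ɫ]: profile 3-3-5 — violates.
(c) [θ j ŋ k x]: profile 3-6-4-1-3 — violates.
(d) [ɫ k z k]: profile 5-1-3-1 — violates.
(e) [r θ l ɾ]: profile 5-3-5-5 — violates.
(f) [ʃ tʃ l ŋ]: profile 3-2-5-4 — violates.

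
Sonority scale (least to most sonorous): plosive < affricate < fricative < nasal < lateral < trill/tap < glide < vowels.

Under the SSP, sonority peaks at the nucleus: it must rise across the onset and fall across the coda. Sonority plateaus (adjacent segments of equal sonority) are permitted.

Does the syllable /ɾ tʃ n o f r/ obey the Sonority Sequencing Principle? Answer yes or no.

no

Onset: /ɾ/ is a trill/tap (sonority 6), /tʃ/ is an affricate (sonority 2), /n/ is a nasal (sonority 4); then the nucleus /o/ (sonority 8).
Onset profile 6-2-4-8 — does not rise throughout.
Coda: /f/ is a fricative (sonority 3), /r/ is a trill/tap (sonority 6).
Coda profile 8-3-6 — does not fall throughout.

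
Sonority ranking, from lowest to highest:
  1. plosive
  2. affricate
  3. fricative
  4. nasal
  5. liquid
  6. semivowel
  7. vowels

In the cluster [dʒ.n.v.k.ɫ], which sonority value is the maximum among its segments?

/dʒ/ — affricate, sonority 2.
/n/ — nasal, sonority 4.
/v/ — fricative, sonority 3.
/k/ — plosive, sonority 1.
/ɫ/ — liquid, sonority 5.
The maximum is 5.

5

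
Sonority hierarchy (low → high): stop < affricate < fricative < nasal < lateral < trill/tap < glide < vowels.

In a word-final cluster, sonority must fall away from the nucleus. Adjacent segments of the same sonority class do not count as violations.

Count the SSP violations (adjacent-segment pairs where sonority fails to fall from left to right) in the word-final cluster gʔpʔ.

/g/ — stop, sonority 1.
/ʔ/ — stop, sonority 1.
/p/ — stop, sonority 1.
/ʔ/ — stop, sonority 1.
/g/→/ʔ/: 1→1 (plateau, allowed) — ok.
/ʔ/→/p/: 1→1 (plateau, allowed) — ok.
/p/→/ʔ/: 1→1 (plateau, allowed) — ok.

0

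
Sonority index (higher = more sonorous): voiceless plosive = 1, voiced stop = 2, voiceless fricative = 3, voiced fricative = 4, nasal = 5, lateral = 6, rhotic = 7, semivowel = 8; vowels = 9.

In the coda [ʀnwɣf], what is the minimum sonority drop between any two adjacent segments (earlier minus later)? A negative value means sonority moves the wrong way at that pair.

-3

/ʀ/ is a rhotic (sonority 7).
/n/ is a nasal (sonority 5).
/w/ is a semivowel (sonority 8).
/ɣ/ is a voiced fricative (sonority 4).
/f/ is a voiceless fricative (sonority 3).
/ʀ/→/n/: change +2.
/n/→/w/: change -3.
/w/→/ɣ/: change +4.
/ɣ/→/f/: change +1.
Minimum = -3.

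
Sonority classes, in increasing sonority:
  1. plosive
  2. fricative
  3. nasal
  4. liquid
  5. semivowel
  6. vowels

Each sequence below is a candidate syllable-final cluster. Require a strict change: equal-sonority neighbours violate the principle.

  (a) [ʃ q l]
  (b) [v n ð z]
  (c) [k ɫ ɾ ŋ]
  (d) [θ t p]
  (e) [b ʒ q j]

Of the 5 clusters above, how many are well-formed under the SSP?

0

(a) 2-1-4 → violates
(b) 2-3-2-2 → violates
(c) 1-4-4-3 → violates
(d) 2-1-1 → violates
(e) 1-2-1-5 → violates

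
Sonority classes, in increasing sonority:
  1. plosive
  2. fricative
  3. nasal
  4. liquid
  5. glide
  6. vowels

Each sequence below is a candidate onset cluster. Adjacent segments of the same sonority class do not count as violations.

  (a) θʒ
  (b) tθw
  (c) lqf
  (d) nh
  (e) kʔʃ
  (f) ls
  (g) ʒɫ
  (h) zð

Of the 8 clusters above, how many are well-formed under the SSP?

(a) 2-2 → obeys
(b) 1-2-5 → obeys
(c) 4-1-2 → violates
(d) 3-2 → violates
(e) 1-1-2 → obeys
(f) 4-2 → violates
(g) 2-4 → obeys
(h) 2-2 → obeys

5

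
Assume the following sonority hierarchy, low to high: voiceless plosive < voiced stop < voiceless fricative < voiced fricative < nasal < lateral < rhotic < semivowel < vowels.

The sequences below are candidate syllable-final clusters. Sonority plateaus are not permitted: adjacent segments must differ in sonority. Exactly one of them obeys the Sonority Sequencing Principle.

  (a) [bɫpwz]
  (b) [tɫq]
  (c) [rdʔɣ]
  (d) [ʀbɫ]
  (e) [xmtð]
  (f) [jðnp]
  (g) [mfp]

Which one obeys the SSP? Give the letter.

(a) 2-6-1-8-4 → violates
(b) 1-6-1 → violates
(c) 7-2-1-4 → violates
(d) 7-2-6 → violates
(e) 3-5-1-4 → violates
(f) 8-4-5-1 → violates
(g) 5-3-1 → obeys

g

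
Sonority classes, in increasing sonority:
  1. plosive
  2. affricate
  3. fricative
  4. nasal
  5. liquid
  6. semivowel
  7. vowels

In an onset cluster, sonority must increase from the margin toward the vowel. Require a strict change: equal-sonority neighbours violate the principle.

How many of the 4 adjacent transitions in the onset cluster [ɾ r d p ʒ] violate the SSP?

/ɾ/ is a liquid (sonority 5).
/r/ is a liquid (sonority 5).
/d/ is a plosive (sonority 1).
/p/ is a plosive (sonority 1).
/ʒ/ is a fricative (sonority 3).
/ɾ/→/r/: 5→5 (plateau) — violation.
/r/→/d/: 5→1 (does not rise) — violation.
/d/→/p/: 1→1 (plateau) — violation.
/p/→/ʒ/: 1→3 (rises) — ok.

3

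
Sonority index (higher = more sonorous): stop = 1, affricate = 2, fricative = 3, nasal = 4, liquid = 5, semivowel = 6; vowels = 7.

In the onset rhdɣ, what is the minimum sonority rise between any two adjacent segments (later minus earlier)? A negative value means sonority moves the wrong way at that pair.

-2

/r/ is a liquid (sonority 5).
/h/ is a fricative (sonority 3).
/d/ is a stop (sonority 1).
/ɣ/ is a fricative (sonority 3).
/r/→/h/: change -2.
/h/→/d/: change -2.
/d/→/ɣ/: change +2.
Minimum = -2.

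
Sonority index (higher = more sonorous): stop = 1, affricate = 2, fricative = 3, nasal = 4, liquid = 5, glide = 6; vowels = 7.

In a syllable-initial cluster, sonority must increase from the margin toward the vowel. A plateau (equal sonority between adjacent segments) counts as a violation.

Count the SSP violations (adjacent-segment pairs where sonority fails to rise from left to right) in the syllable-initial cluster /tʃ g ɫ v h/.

/tʃ/ is an affricate (sonority 2).
/g/ is a stop (sonority 1).
/ɫ/ is a liquid (sonority 5).
/v/ is a fricative (sonority 3).
/h/ is a fricative (sonority 3).
/tʃ/→/g/: 2→1 (does not rise) — violation.
/g/→/ɫ/: 1→5 (rises) — ok.
/ɫ/→/v/: 5→3 (does not rise) — violation.
/v/→/h/: 3→3 (plateau) — violation.

3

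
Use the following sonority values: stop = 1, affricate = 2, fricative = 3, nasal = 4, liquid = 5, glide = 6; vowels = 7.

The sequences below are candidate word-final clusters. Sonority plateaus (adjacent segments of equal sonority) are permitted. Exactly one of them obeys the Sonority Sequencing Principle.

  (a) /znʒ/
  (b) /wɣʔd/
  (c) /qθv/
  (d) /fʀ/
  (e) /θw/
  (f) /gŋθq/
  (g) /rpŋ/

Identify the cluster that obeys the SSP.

b

(a) /znʒ/: profile 3-4-3 — violates.
(b) /wɣʔd/: profile 6-3-1-1 — obeys.
(c) /qθv/: profile 1-3-3 — violates.
(d) /fʀ/: profile 3-5 — violates.
(e) /θw/: profile 3-6 — violates.
(f) /gŋθq/: profile 1-4-3-1 — violates.
(g) /rpŋ/: profile 5-1-4 — violates.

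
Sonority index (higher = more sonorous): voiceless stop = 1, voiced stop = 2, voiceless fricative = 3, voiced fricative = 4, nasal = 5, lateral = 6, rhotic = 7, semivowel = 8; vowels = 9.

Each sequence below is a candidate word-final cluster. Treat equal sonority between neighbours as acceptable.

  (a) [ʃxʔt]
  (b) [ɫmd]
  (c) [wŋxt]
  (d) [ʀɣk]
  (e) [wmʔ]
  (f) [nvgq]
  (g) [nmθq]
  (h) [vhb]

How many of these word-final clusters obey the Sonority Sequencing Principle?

(a) [ʃxʔt]: profile 3-3-1-1 — obeys.
(b) [ɫmd]: profile 6-5-2 — obeys.
(c) [wŋxt]: profile 8-5-3-1 — obeys.
(d) [ʀɣk]: profile 7-4-1 — obeys.
(e) [wmʔ]: profile 8-5-1 — obeys.
(f) [nvgq]: profile 5-4-2-1 — obeys.
(g) [nmθq]: profile 5-5-3-1 — obeys.
(h) [vhb]: profile 4-3-2 — obeys.

8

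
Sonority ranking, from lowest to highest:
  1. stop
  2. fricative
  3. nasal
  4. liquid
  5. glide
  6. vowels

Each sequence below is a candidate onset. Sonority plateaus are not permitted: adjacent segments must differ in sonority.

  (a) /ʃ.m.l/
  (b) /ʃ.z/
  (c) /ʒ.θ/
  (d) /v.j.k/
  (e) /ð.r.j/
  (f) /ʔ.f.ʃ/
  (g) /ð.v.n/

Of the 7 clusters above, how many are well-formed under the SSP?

(a) 2-3-4 → obeys
(b) 2-2 → violates
(c) 2-2 → violates
(d) 2-5-1 → violates
(e) 2-4-5 → obeys
(f) 1-2-2 → violates
(g) 2-2-3 → violates

2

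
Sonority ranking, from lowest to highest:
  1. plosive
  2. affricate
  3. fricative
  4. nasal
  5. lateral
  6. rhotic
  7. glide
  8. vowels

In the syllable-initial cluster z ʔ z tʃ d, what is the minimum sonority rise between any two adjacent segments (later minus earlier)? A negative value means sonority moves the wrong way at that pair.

-2

/z/: fricative = 3.
/ʔ/: plosive = 1.
/z/: fricative = 3.
/tʃ/: affricate = 2.
/d/: plosive = 1.
/z/→/ʔ/: change -2.
/ʔ/→/z/: change +2.
/z/→/tʃ/: change -1.
/tʃ/→/d/: change -1.
Minimum = -2.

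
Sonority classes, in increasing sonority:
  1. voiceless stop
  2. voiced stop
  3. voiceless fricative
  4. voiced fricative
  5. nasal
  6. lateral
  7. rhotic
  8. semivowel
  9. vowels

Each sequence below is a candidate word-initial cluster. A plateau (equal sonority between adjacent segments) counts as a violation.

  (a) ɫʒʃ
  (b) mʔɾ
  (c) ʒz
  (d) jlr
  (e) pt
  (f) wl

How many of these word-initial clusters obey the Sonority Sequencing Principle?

0

(a) sonority 6-4-3: ill-formed.
(b) sonority 5-1-7: ill-formed.
(c) sonority 4-4: ill-formed.
(d) sonority 8-6-7: ill-formed.
(e) sonority 1-1: ill-formed.
(f) sonority 8-6: ill-formed.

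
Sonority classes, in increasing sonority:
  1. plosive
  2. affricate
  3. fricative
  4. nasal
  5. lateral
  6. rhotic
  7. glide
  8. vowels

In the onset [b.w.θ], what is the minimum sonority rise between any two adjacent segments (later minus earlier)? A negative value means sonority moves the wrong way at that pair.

/b/ is a plosive (sonority 1).
/w/ is a glide (sonority 7).
/θ/ is a fricative (sonority 3).
/b/→/w/: change +6.
/w/→/θ/: change -4.
Minimum = -4.

-4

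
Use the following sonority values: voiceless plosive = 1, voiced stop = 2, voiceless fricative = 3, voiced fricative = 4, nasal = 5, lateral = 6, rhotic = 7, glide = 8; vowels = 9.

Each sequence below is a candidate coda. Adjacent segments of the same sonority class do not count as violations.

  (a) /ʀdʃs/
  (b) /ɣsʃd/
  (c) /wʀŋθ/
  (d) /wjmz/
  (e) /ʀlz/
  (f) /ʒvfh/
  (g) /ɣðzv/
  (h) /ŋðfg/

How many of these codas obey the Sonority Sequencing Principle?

7

(a) /ʀdʃs/: profile 7-2-3-3 — violates.
(b) /ɣsʃd/: profile 4-3-3-2 — obeys.
(c) /wʀŋθ/: profile 8-7-5-3 — obeys.
(d) /wjmz/: profile 8-8-5-4 — obeys.
(e) /ʀlz/: profile 7-6-4 — obeys.
(f) /ʒvfh/: profile 4-4-3-3 — obeys.
(g) /ɣðzv/: profile 4-4-4-4 — obeys.
(h) /ŋðfg/: profile 5-4-3-2 — obeys.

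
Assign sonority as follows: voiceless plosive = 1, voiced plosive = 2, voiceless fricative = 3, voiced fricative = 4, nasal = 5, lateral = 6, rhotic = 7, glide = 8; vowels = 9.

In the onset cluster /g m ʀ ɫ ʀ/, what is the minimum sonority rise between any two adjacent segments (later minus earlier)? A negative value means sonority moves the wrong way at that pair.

/g/ — voiced plosive, sonority 2.
/m/ — nasal, sonority 5.
/ʀ/ — rhotic, sonority 7.
/ɫ/ — lateral, sonority 6.
/ʀ/ — rhotic, sonority 7.
/g/→/m/: change +3.
/m/→/ʀ/: change +2.
/ʀ/→/ɫ/: change -1.
/ɫ/→/ʀ/: change +1.
Minimum = -1.

-1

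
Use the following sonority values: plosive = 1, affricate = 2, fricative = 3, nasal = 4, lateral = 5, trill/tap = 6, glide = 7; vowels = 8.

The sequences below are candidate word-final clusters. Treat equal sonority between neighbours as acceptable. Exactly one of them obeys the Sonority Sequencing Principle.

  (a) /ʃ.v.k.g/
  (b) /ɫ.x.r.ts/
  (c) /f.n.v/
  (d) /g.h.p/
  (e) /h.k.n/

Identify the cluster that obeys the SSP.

(a) sonority 3-3-1-1: well-formed.
(b) sonority 5-3-6-2: ill-formed.
(c) sonority 3-4-3: ill-formed.
(d) sonority 1-3-1: ill-formed.
(e) sonority 3-1-4: ill-formed.

a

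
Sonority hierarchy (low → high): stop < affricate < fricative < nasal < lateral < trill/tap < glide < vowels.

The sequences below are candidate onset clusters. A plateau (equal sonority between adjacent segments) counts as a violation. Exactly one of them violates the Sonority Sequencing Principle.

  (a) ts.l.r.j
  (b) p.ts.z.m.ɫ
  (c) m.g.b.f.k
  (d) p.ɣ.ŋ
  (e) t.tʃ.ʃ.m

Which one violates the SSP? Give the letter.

c

(a) ts.l.r.j: profile 2-5-6-7 — obeys.
(b) p.ts.z.m.ɫ: profile 1-2-3-4-5 — obeys.
(c) m.g.b.f.k: profile 4-1-1-3-1 — violates.
(d) p.ɣ.ŋ: profile 1-3-4 — obeys.
(e) t.tʃ.ʃ.m: profile 1-2-3-4 — obeys.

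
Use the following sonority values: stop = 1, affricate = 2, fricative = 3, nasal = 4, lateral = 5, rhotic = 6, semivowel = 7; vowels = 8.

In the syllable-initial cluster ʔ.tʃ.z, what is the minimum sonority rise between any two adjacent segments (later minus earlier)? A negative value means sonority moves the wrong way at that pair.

/ʔ/: stop = 1.
/tʃ/: affricate = 2.
/z/: fricative = 3.
/ʔ/→/tʃ/: change +1.
/tʃ/→/z/: change +1.
Minimum = 1.

1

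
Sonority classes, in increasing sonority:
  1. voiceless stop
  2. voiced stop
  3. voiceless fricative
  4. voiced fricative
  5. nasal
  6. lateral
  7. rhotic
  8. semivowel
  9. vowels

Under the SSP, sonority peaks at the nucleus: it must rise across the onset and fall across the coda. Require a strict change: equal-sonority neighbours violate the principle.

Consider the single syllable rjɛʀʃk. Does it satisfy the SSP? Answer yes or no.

yes

Onset: /r/ is a rhotic (sonority 7), /j/ is a semivowel (sonority 8); then the nucleus /ɛ/ (sonority 9).
Onset profile 7-8-9 — rises to the nucleus.
Coda: /ʀ/ is a rhotic (sonority 7), /ʃ/ is a voiceless fricative (sonority 3), /k/ is a voiceless stop (sonority 1).
Coda profile 9-7-3-1 — falls from the nucleus.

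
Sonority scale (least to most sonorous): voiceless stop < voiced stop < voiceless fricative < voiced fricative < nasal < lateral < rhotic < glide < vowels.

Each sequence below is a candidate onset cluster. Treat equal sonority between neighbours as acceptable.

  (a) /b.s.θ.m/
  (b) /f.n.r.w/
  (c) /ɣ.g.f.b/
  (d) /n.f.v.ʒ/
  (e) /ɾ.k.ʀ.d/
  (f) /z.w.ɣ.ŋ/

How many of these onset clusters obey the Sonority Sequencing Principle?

2

(a) sonority 2-3-3-5: well-formed.
(b) sonority 3-5-7-8: well-formed.
(c) sonority 4-2-3-2: ill-formed.
(d) sonority 5-3-4-4: ill-formed.
(e) sonority 7-1-7-2: ill-formed.
(f) sonority 4-8-4-5: ill-formed.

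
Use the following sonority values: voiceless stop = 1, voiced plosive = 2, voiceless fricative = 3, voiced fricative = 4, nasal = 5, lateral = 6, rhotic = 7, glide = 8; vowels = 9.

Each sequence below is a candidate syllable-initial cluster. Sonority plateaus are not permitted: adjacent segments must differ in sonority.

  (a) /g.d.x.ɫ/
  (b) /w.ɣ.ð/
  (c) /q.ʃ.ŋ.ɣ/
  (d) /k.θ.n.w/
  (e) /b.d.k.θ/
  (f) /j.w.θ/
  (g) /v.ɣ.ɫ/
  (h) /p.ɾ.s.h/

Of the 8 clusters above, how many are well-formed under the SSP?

1

(a) /g.d.x.ɫ/: profile 2-2-3-6 — violates.
(b) /w.ɣ.ð/: profile 8-4-4 — violates.
(c) /q.ʃ.ŋ.ɣ/: profile 1-3-5-4 — violates.
(d) /k.θ.n.w/: profile 1-3-5-8 — obeys.
(e) /b.d.k.θ/: profile 2-2-1-3 — violates.
(f) /j.w.θ/: profile 8-8-3 — violates.
(g) /v.ɣ.ɫ/: profile 4-4-6 — violates.
(h) /p.ɾ.s.h/: profile 1-7-3-3 — violates.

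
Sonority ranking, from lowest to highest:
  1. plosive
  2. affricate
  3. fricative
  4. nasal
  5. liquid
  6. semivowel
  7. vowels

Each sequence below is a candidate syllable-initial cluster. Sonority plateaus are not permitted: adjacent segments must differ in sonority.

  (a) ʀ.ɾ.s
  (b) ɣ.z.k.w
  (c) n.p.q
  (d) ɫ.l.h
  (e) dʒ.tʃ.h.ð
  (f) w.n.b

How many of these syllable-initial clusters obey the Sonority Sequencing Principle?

0

(a) ʀ.ɾ.s: profile 5-5-3 — violates.
(b) ɣ.z.k.w: profile 3-3-1-6 — violates.
(c) n.p.q: profile 4-1-1 — violates.
(d) ɫ.l.h: profile 5-5-3 — violates.
(e) dʒ.tʃ.h.ð: profile 2-2-3-3 — violates.
(f) w.n.b: profile 6-4-1 — violates.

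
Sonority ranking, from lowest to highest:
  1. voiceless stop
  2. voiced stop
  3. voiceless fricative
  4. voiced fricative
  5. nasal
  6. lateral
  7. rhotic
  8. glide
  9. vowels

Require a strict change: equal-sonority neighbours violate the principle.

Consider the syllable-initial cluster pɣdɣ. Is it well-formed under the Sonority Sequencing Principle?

/p/: voiceless stop = 1.
/ɣ/: voiced fricative = 4.
/d/: voiced stop = 2.
/ɣ/: voiced fricative = 4.
The profile is 1-4-2-4. Between /ɣ/ (4) and /d/ (2) sonority does not rise, so the cluster violates the SSP.

no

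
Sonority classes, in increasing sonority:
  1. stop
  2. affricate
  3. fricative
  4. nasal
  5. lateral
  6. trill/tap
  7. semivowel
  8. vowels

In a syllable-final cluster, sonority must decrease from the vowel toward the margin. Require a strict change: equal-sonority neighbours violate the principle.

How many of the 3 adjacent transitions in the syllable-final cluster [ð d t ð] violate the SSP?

2

/ð/ is a fricative (sonority 3).
/d/ is a stop (sonority 1).
/t/ is a stop (sonority 1).
/ð/ is a fricative (sonority 3).
/ð/→/d/: 3→1 (falls) — ok.
/d/→/t/: 1→1 (plateau) — violation.
/t/→/ð/: 1→3 (does not fall) — violation.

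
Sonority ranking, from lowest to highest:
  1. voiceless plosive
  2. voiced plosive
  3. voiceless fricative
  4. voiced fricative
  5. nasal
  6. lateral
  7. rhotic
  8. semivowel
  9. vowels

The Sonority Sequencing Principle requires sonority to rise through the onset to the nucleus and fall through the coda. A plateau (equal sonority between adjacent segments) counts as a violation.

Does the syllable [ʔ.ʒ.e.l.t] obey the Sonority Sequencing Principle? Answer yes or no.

yes

Onset: /ʔ/ is a voiceless plosive (sonority 1), /ʒ/ is a voiced fricative (sonority 4); then the nucleus /e/ (sonority 9).
Onset profile 1-4-9 — rises to the nucleus.
Coda: /l/ is a lateral (sonority 6), /t/ is a voiceless plosive (sonority 1).
Coda profile 9-6-1 — falls from the nucleus.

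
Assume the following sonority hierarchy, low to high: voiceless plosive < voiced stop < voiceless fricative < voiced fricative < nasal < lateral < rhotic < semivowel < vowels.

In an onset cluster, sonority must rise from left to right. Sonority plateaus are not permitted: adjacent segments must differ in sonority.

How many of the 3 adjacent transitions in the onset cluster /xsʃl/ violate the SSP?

2

/x/: voiceless fricative = 3.
/s/: voiceless fricative = 3.
/ʃ/: voiceless fricative = 3.
/l/: lateral = 6.
/x/→/s/: 3→3 (plateau) — violation.
/s/→/ʃ/: 3→3 (plateau) — violation.
/ʃ/→/l/: 3→6 (rises) — ok.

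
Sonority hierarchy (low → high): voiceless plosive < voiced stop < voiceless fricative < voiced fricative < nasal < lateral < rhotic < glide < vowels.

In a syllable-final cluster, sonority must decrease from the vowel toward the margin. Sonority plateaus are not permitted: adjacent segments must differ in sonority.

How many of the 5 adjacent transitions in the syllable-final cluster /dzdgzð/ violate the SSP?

/d/ — voiced stop, sonority 2.
/z/ — voiced fricative, sonority 4.
/d/ — voiced stop, sonority 2.
/g/ — voiced stop, sonority 2.
/z/ — voiced fricative, sonority 4.
/ð/ — voiced fricative, sonority 4.
/d/→/z/: 2→4 (does not fall) — violation.
/z/→/d/: 4→2 (falls) — ok.
/d/→/g/: 2→2 (plateau) — violation.
/g/→/z/: 2→4 (does not fall) — violation.
/z/→/ð/: 4→4 (plateau) — violation.

4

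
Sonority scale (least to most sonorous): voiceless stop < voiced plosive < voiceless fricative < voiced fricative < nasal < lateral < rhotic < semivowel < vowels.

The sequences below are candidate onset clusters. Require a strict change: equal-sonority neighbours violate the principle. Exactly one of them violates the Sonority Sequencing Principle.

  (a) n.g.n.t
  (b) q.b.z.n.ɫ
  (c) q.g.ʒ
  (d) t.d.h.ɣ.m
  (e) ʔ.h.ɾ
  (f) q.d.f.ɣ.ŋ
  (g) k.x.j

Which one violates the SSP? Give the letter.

(a) 5-2-5-1 → violates
(b) 1-2-4-5-6 → obeys
(c) 1-2-4 → obeys
(d) 1-2-3-4-5 → obeys
(e) 1-3-7 → obeys
(f) 1-2-3-4-5 → obeys
(g) 1-3-8 → obeys

a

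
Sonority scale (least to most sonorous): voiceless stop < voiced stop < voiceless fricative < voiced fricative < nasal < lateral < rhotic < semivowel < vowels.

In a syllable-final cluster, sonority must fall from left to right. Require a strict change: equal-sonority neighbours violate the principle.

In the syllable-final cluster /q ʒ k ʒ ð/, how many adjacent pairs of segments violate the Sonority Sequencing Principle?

/q/: voiceless stop = 1.
/ʒ/: voiced fricative = 4.
/k/: voiceless stop = 1.
/ʒ/: voiced fricative = 4.
/ð/: voiced fricative = 4.
/q/→/ʒ/: 1→4 (does not fall) — violation.
/ʒ/→/k/: 4→1 (falls) — ok.
/k/→/ʒ/: 1→4 (does not fall) — violation.
/ʒ/→/ð/: 4→4 (plateau) — violation.

3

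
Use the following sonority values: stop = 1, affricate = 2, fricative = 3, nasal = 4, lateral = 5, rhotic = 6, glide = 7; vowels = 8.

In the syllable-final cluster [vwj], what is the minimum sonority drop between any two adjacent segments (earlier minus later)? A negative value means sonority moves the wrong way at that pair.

-4

/v/ is a fricative (sonority 3).
/w/ is a glide (sonority 7).
/j/ is a glide (sonority 7).
/v/→/w/: change -4.
/w/→/j/: change +0.
Minimum = -4.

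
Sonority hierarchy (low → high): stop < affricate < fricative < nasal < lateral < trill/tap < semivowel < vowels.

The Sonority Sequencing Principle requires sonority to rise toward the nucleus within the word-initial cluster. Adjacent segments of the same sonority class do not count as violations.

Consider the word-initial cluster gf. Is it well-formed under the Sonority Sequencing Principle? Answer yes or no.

/g/ is a stop (sonority 1).
/f/ is a fricative (sonority 3).
The profile 1-3 strictly rises, so the word-initial cluster satisfies the SSP.

yes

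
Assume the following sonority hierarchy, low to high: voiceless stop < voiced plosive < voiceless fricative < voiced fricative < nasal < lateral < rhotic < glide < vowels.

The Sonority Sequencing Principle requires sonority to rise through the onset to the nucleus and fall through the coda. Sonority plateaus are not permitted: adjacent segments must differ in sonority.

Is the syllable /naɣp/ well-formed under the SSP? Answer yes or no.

yes

Onset: /n/ is a nasal (sonority 5); then the nucleus /a/ (sonority 9).
Onset profile 5-9 — rises to the nucleus.
Coda: /ɣ/ is a voiced fricative (sonority 4), /p/ is a voiceless stop (sonority 1).
Coda profile 9-4-1 — falls from the nucleus.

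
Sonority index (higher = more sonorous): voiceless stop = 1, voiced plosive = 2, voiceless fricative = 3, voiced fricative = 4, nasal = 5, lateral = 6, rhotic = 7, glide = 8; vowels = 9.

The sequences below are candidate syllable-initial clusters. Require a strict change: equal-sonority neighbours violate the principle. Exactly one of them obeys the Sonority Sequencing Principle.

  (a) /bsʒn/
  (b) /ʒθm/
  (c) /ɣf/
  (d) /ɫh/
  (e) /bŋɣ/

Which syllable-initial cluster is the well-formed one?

a

(a) 2-3-4-5 → obeys
(b) 4-3-5 → violates
(c) 4-3 → violates
(d) 6-3 → violates
(e) 2-5-4 → violates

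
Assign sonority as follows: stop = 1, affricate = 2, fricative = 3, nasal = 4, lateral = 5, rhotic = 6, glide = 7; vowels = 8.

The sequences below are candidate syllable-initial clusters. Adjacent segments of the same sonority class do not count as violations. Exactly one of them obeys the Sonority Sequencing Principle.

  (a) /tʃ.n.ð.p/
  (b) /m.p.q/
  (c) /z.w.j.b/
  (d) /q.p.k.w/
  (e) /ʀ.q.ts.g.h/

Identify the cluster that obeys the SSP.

d

(a) 2-4-3-1 → violates
(b) 4-1-1 → violates
(c) 3-7-7-1 → violates
(d) 1-1-1-7 → obeys
(e) 6-1-2-1-3 → violates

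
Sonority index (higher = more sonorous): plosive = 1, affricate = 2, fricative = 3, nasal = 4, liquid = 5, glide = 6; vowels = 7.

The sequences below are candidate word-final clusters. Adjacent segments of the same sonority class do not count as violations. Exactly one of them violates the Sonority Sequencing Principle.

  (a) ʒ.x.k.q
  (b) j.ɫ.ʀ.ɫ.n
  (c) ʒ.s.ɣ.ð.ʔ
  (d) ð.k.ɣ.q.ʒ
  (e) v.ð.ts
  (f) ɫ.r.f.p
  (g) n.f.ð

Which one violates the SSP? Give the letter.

(a) 3-3-1-1 → obeys
(b) 6-5-5-5-4 → obeys
(c) 3-3-3-3-1 → obeys
(d) 3-1-3-1-3 → violates
(e) 3-3-2 → obeys
(f) 5-5-3-1 → obeys
(g) 4-3-3 → obeys

d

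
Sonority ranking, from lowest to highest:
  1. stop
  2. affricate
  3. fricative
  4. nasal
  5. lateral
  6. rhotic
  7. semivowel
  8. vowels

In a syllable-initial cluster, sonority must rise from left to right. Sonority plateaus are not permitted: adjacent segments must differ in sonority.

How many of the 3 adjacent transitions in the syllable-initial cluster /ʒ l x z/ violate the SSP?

/ʒ/: fricative = 3.
/l/: lateral = 5.
/x/: fricative = 3.
/z/: fricative = 3.
/ʒ/→/l/: 3→5 (rises) — ok.
/l/→/x/: 5→3 (does not rise) — violation.
/x/→/z/: 3→3 (plateau) — violation.

2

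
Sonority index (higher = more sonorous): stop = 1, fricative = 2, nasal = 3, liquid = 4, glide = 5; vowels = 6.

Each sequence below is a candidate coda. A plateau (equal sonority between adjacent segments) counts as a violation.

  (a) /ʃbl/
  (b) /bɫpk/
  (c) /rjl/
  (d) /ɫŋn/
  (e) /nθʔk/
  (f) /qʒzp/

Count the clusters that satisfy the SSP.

(a) /ʃbl/: profile 2-1-4 — violates.
(b) /bɫpk/: profile 1-4-1-1 — violates.
(c) /rjl/: profile 4-5-4 — violates.
(d) /ɫŋn/: profile 4-3-3 — violates.
(e) /nθʔk/: profile 3-2-1-1 — violates.
(f) /qʒzp/: profile 1-2-2-1 — violates.

0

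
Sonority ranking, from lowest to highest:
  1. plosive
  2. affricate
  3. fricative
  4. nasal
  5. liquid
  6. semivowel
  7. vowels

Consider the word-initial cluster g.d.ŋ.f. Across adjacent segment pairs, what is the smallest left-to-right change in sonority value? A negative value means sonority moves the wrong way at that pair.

/g/ — plosive, sonority 1.
/d/ — plosive, sonority 1.
/ŋ/ — nasal, sonority 4.
/f/ — fricative, sonority 3.
/g/→/d/: change +0.
/d/→/ŋ/: change +3.
/ŋ/→/f/: change -1.
Minimum = -1.

-1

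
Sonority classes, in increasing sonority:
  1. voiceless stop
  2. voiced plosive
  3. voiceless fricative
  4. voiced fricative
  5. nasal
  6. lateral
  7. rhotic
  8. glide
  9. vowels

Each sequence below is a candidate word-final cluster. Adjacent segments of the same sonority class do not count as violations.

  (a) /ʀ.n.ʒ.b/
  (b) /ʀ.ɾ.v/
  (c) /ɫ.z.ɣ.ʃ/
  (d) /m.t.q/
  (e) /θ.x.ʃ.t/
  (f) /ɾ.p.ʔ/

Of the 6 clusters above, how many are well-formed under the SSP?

6

(a) /ʀ.n.ʒ.b/: profile 7-5-4-2 — obeys.
(b) /ʀ.ɾ.v/: profile 7-7-4 — obeys.
(c) /ɫ.z.ɣ.ʃ/: profile 6-4-4-3 — obeys.
(d) /m.t.q/: profile 5-1-1 — obeys.
(e) /θ.x.ʃ.t/: profile 3-3-3-1 — obeys.
(f) /ɾ.p.ʔ/: profile 7-1-1 — obeys.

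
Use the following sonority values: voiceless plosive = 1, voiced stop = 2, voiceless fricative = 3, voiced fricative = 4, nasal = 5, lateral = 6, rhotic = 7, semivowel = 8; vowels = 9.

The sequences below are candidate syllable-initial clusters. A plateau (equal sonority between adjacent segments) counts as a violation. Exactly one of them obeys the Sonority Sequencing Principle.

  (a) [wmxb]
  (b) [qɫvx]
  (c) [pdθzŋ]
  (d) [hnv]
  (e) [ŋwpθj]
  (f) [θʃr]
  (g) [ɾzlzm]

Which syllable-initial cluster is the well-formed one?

(a) sonority 8-5-3-2: ill-formed.
(b) sonority 1-6-4-3: ill-formed.
(c) sonority 1-2-3-4-5: well-formed.
(d) sonority 3-5-4: ill-formed.
(e) sonority 5-8-1-3-8: ill-formed.
(f) sonority 3-3-7: ill-formed.
(g) sonority 7-4-6-4-5: ill-formed.

c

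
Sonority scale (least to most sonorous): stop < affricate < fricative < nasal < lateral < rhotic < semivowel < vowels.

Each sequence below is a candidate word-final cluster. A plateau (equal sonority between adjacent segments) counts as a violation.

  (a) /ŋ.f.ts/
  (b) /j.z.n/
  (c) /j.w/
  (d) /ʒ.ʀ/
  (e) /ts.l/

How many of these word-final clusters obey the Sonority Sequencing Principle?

(a) sonority 4-3-2: well-formed.
(b) sonority 7-3-4: ill-formed.
(c) sonority 7-7: ill-formed.
(d) sonority 3-6: ill-formed.
(e) sonority 2-5: ill-formed.

1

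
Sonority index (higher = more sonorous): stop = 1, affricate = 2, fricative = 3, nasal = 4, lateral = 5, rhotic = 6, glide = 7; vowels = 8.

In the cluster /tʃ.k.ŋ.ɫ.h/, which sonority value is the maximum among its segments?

5

/tʃ/ — affricate, sonority 2.
/k/ — stop, sonority 1.
/ŋ/ — nasal, sonority 4.
/ɫ/ — lateral, sonority 5.
/h/ — fricative, sonority 3.
The maximum is 5.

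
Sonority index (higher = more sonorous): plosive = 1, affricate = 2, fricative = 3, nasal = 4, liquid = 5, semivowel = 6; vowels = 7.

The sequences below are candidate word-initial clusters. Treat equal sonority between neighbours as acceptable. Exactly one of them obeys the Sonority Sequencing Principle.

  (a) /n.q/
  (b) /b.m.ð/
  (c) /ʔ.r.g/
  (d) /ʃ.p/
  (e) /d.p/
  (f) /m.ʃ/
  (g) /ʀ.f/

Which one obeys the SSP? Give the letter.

(a) /n.q/: profile 4-1 — violates.
(b) /b.m.ð/: profile 1-4-3 — violates.
(c) /ʔ.r.g/: profile 1-5-1 — violates.
(d) /ʃ.p/: profile 3-1 — violates.
(e) /d.p/: profile 1-1 — obeys.
(f) /m.ʃ/: profile 4-3 — violates.
(g) /ʀ.f/: profile 5-3 — violates.

e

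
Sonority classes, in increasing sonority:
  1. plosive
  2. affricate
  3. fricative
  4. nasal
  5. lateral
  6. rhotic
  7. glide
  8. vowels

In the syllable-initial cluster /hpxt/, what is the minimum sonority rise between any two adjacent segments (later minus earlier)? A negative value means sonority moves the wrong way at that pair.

-2

/h/: fricative = 3.
/p/: plosive = 1.
/x/: fricative = 3.
/t/: plosive = 1.
/h/→/p/: change -2.
/p/→/x/: change +2.
/x/→/t/: change -2.
Minimum = -2.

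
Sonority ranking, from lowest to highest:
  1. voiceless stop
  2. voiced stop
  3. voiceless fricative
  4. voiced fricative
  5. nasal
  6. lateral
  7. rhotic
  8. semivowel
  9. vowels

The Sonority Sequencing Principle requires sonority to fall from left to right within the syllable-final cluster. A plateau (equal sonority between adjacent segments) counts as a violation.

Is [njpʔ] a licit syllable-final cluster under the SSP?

/n/: nasal = 5.
/j/: semivowel = 8.
/p/: voiceless stop = 1.
/ʔ/: voiceless stop = 1.
The profile is 5-8-1-1. Between /n/ (5) and /j/ (8) sonority does not fall, so the cluster violates the SSP.

no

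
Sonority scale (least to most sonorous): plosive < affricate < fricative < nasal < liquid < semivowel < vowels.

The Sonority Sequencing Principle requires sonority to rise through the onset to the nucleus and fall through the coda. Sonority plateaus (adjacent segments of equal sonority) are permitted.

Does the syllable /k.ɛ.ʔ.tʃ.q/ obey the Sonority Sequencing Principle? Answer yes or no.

no

Onset: /k/ is a plosive (sonority 1); then the nucleus /ɛ/ (sonority 7).
Onset profile 1-7 — rises to the nucleus.
Coda: /ʔ/ is a plosive (sonority 1), /tʃ/ is an affricate (sonority 2), /q/ is a plosive (sonority 1).
Coda profile 7-1-2-1 — does not fall throughout.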